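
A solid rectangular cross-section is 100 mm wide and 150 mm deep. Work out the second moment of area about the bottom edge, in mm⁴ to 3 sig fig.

I_base ≈ 1.13 × 10⁸ mm⁴

The section: 100 × 150, A = 15 000 mm², y = 75 mm, Ī = 28 125 000 mm⁴.
Transfer it to the bottom edge using Ī + A·d² with d = y − 0:
  the section: d = 75 mm → contributes +112 500 000 mm⁴
Total I = 112 500 000 mm⁴.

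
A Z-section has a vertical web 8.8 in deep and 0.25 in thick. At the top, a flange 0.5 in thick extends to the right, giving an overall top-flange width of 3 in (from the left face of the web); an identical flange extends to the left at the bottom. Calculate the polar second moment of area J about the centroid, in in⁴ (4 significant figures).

J ≈ 69.55 in⁴

Treat the section as a set of non-overlapping primitives; coordinates are from the bounding-box lower-left.
Web: 0.25 × 8.8, A = 2.2 in², y = 4.4 in, Ī = 14.1973 in⁴.
Top flange (beyond web): 2.75 × 0.5, A = 1.375 in², y = 8.55 in, Ī = 0.0286458 in⁴.
Bottom flange (beyond web): 2.75 × 0.5, A = 1.375 in², y = 0.25 in, Ī = 0.0286458 in⁴.
Centroid: ȳ = ΣA·y / ΣA = 4.4 in.
Transfer each piece to the centroidal x-axis using Ī + A·d² with d = y − 4.4:
  web: d = 0 in → contributes +14.1973 in⁴
  top flange (beyond web): d = 4.15 in → contributes +23.7096 in⁴
  bottom flange (beyond web): d = -4.15 in → contributes +23.7096 in⁴
Total I = 61.6165 in⁴.
For the y-axis: x̄ = 2.875 in.
Repeating about the centroidal y-axis gives I_y = 7.93203 in⁴.
Polar second moment: J = I_x + I_y = 69.5485 in⁴.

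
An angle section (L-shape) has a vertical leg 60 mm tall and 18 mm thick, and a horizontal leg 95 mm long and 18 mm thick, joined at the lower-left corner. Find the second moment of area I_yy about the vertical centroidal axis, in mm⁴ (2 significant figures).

I_yy ≈ 2.1 × 10⁶ mm⁴

Split into non-overlapping primitives; take the origin at the lower-left of the bounding box.
Vertical leg: 18 × 60, A = 1 080 mm², x = 9 mm, Ī = 29 160 mm⁴.
Horizontal leg (remainder): 77 × 18, A = 1 386 mm², x = 56.5 mm, Ī = 684 800 mm⁴.
Centroid: x̄ = ΣA·x / ΣA = 35.7 mm.
Transfer each piece to the vertical centroidal axis using Ī + A·d² with d = x − 35.7:
  vertical leg: d = -26.7 mm → contributes +798 913 mm⁴
  horizontal leg (remainder): d = 20.8 mm → contributes +1 284 607 mm⁴
Total I = 2 083 520 mm⁴.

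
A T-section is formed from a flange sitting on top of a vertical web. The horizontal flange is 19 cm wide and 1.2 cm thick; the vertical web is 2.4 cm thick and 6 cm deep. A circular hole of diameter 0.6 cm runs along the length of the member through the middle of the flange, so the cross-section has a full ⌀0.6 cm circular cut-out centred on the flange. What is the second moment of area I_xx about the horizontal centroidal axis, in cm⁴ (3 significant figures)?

I_xx ≈ 160 cm⁴

Split into non-overlapping primitives; take the origin at the lower-left of the bounding box.
Flange: 19 × 1.2, A = 22.8 cm², y = 6.6 cm, Ī = 2.736 cm⁴.
Web: 2.4 × 6, A = 14.4 cm², y = 3 cm, Ī = 43.2 cm⁴.
Hole (subtracted): ⌀0.6, A = 0.28274 cm², y = 6.6 cm, Ī = 0.0063617 cm⁴.
Centroid: ȳ = ΣA·y / ΣA = 5.1958 cm.
Transfer each piece to the horizontal centroidal axis using Ī + A·d² with d = y − 5.1958:
  flange: d = 1.4042 cm → contributes +47.694 cm⁴
  web: d = -2.1958 cm → contributes +112.63 cm⁴
  hole: d = 1.4042 cm → contributes −0.56389 cm⁴
Total I = 159.76 cm⁴.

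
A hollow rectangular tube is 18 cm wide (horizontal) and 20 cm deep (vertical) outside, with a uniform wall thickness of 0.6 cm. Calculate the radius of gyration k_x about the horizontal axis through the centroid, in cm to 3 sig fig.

Break the section into simple shapes (no overlaps), measuring from the bottom-left corner of the bounding box.
Outer rectangle: 18 × 20, A = 360 cm², y = 10 cm, Ī = 12 000 cm⁴.
Inner void (subtracted): 16.8 × 18.8, A = 315.84 cm², y = 10 cm, Ī = 9302.5 cm⁴.
By symmetry the centroid is at mid-height, ȳ = 10 cm.
All pieces are centred on the horizontal axis through the centroid, so I = ΣĪ (holes subtracted) = 2697.5 cm⁴.
Radius of gyration: k = √(I/A) = √(2697.5 / 44.16) = 7.8156 cm.

k_x ≈ 7.82 cm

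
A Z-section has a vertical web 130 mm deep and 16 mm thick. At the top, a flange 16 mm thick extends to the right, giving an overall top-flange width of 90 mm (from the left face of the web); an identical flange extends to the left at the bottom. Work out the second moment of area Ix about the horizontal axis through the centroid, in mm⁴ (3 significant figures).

Ix ≈ 1.07 × 10⁷ mm⁴

Split into non-overlapping primitives; take the origin at the lower-left of the bounding box.
Web: 16 × 130, A = 2 080 mm², y = 65 mm, Ī = 2 929 333 mm⁴.
Top flange (beyond web): 74 × 16, A = 1 184 mm², y = 122 mm, Ī = 25 259 mm⁴.
Bottom flange (beyond web): 74 × 16, A = 1 184 mm², y = 8 mm, Ī = 25 259 mm⁴.
Centroid: ȳ = ΣA·y / ΣA = 65 mm.
Transfer each piece to the horizontal axis through the centroid using Ī + A·d² with d = y − 65:
  web: d = 0 mm → contributes +2 929 333 mm⁴
  top flange (beyond web): d = 57 mm → contributes +3 872 075 mm⁴
  bottom flange (beyond web): d = -57 mm → contributes +3 872 075 mm⁴
Total I = 10 673 483 mm⁴.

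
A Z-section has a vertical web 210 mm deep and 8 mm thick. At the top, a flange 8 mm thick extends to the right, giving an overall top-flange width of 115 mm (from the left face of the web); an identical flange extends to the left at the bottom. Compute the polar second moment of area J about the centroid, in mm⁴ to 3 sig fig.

Break the section into simple shapes (no overlaps), measuring from the bottom-left corner of the bounding box.
Web: 8 × 210, A = 1 680 mm², y = 105 mm, Ī = 6 174 000 mm⁴.
Top flange (beyond web): 107 × 8, A = 856 mm², y = 206 mm, Ī = 4565.3 mm⁴.
Bottom flange (beyond web): 107 × 8, A = 856 mm², y = 4 mm, Ī = 4565.3 mm⁴.
Centroid: ȳ = ΣA·y / ΣA = 105 mm.
Transfer each piece to the centroidal x-axis using Ī + A·d² with d = y − 105:
  web: d = 0 mm → contributes +6 174 000 mm⁴
  top flange (beyond web): d = 101 mm → contributes +8 736 621 mm⁴
  bottom flange (beyond web): d = -101 mm → contributes +8 736 621 mm⁴
Total I = 23 647 243 mm⁴.
For the y-axis: x̄ = 111 mm.
Repeating about the centroidal y-axis gives I_y = 7 302 651 mm⁴.
Polar second moment: J = I_x + I_y = 30 949 893 mm⁴.

J ≈ 3.09 × 10⁷ mm⁴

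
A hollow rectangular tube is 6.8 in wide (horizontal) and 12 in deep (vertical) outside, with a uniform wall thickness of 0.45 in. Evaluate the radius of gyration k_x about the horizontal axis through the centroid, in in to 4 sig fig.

k_x ≈ 4.364 in

Split into non-overlapping primitives; take the origin at the lower-left of the bounding box.
Outer rectangle: 6.8 × 12, A = 81.6 in², y = 6 in, Ī = 979.2 in⁴.
Inner void (subtracted): 5.9 × 11.1, A = 65.49 in², y = 6 in, Ī = 672.419 in⁴.
By symmetry the centroid is at mid-height, ȳ = 6 in.
All pieces are centred on the horizontal axis through the centroid, so I = ΣĪ (holes subtracted) = 306.781 in⁴.
Radius of gyration: k = √(I/A) = √(306.781 / 16.11) = 4.36382 in.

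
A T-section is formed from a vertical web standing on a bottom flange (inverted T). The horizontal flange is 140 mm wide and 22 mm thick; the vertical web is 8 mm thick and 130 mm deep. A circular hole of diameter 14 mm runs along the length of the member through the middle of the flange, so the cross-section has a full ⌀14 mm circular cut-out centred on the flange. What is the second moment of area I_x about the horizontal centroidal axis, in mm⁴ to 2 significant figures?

Break the section into simple shapes (no overlaps), measuring from the bottom-left corner of the bounding box.
Flange: 140 × 22, A = 3 080 mm², y = 11 mm, Ī = 124 227 mm⁴.
Web: 8 × 130, A = 1 040 mm², y = 87 mm, Ī = 1 464 667 mm⁴.
Hole (subtracted): ⌀14, A = 153.9 mm², y = 11 mm, Ī = 1 886 mm⁴.
Centroid: ȳ = ΣA·y / ΣA = 30.93 mm.
Transfer each piece to the horizontal centroidal axis using Ī + A·d² with d = y − 30.93:
  flange: d = -19.93 mm → contributes +1 347 506 mm⁴
  web: d = 56.07 mm → contributes +4 734 372 mm⁴
  hole: d = -19.93 mm → contributes −63 025 mm⁴
Total I = 6 018 852 mm⁴.

I_x ≈ 6.0 × 10⁶ mm⁴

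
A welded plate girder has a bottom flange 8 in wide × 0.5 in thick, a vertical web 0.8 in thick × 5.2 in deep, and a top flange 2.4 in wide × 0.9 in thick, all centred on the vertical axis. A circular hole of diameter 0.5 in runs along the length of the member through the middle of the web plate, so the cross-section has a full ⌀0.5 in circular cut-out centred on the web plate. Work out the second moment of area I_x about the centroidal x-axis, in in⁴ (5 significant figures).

Break the section into simple shapes (no overlaps), measuring from the bottom-left corner of the bounding box.
Bottom plate: 8 × 0.5, A = 4 in², y = 0.25 in, Ī = 0.08333333 in⁴.
Web plate: 0.8 × 5.2, A = 4.16 in², y = 3.1 in, Ī = 9.373867 in⁴.
Top plate: 2.4 × 0.9, A = 2.16 in², y = 6.15 in, Ī = 0.1458 in⁴.
Hole (subtracted): ⌀0.5, A = 0.1963495 in², y = 3.1 in, Ī = 0.003067962 in⁴.
Centroid: ȳ = ΣA·y / ΣA = 2.624677 in.
Transfer each piece to the centroidal x-axis using Ī + A·d² with d = y − 2.624677:
  bottom plate: d = -2.374677 in → contributes +22.6397 in⁴
  web plate: d = 0.4753226 in → contributes +10.31374 in⁴
  top plate: d = 3.525323 in → contributes +26.99006 in⁴
  hole: d = 0.4753226 in → contributes −0.04742953 in⁴
Total I = 59.89608 in⁴.

I_x ≈ 59.896 in⁴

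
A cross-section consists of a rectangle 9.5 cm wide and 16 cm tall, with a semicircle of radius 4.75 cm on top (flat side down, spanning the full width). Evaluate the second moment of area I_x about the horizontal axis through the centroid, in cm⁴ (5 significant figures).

Split into non-overlapping primitives; take the origin at the lower-left of the bounding box.
Rectangular body: 9.5 × 16, A = 152 cm², y = 8 cm, Ī = 3242.667 cm⁴.
Semicircular cap: semicircle r = 4.75, A = 35.44109 cm², y = 18.01596 cm, Ī = 55.87358 cm⁴.
Centroid: ȳ = ΣA·y / ΣA = 9.893804 cm.
Transfer each piece to the horizontal axis through the centroid using Ī + A·d² with d = y − 9.893804:
  rectangular body: d = -1.893804 cm → contributes +3787.814 cm⁴
  semicircular cap: d = 8.122159 cm → contributes +2393.903 cm⁴
Total I = 6181.717 cm⁴.

I_x ≈ 6181.7 cm⁴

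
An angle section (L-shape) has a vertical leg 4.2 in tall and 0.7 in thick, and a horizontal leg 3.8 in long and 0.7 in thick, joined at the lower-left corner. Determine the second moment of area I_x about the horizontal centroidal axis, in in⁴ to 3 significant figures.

I_x ≈ 8.23 in⁴

Split into non-overlapping primitives; take the origin at the lower-left of the bounding box.
Vertical leg: 0.7 × 4.2, A = 2.94 in², y = 2.1 in, Ī = 4.3218 in⁴.
Horizontal leg (remainder): 3.1 × 0.7, A = 2.17 in², y = 0.35 in, Ī = 0.088608 in⁴.
Centroid: ȳ = ΣA·y / ΣA = 1.3568 in.
Transfer each piece to the horizontal centroidal axis using Ī + A·d² with d = y − 1.3568:
  vertical leg: d = 0.74315 in → contributes +5.9455 in⁴
  horizontal leg (remainder): d = -1.0068 in → contributes +2.2884 in⁴
Total I = 8.2339 in⁴.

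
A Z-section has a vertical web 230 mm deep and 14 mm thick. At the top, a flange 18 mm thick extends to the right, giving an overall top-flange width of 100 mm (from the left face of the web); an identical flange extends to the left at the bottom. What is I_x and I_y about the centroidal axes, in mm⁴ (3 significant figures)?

Treat the section as a set of non-overlapping primitives; coordinates are from the bounding-box lower-left.
Web: 14 × 230, A = 3 220 mm², y = 115 mm, Ī = 14 194 833 mm⁴.
Top flange (beyond web): 86 × 18, A = 1 548 mm², y = 221 mm, Ī = 41 796 mm⁴.
Bottom flange (beyond web): 86 × 18, A = 1 548 mm², y = 9 mm, Ī = 41 796 mm⁴.
Centroid: ȳ = ΣA·y / ΣA = 115 mm.
Transfer each piece to the centroidal x-axis using Ī + A·d² with d = y − 115:
  web: d = 0 mm → contributes +14 194 833 mm⁴
  top flange (beyond web): d = 106 mm → contributes +17 435 124 mm⁴
  bottom flange (beyond web): d = -106 mm → contributes +17 435 124 mm⁴
Total I = 49 065 081 mm⁴.
For the y-axis: x̄ = 93 mm.
Repeating about the centroidal y-axis gives I_y = 9 700 761 mm⁴.

I_x ≈ 4.91 × 10⁷ mm⁴, I_y ≈ 9.70 × 10⁶ mm⁴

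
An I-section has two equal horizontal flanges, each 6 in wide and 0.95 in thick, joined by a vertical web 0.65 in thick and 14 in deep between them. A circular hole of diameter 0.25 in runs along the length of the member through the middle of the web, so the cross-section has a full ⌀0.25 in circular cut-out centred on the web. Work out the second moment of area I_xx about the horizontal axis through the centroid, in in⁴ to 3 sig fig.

I_xx ≈ 786 in⁴

Break the section into simple shapes (no overlaps), measuring from the bottom-left corner of the bounding box.
Bottom flange: 6 × 0.95, A = 5.7 in², y = 0.475 in, Ī = 0.42869 in⁴.
Web: 0.65 × 14, A = 9.1 in², y = 7.95 in, Ī = 148.63 in⁴.
Top flange: 6 × 0.95, A = 5.7 in², y = 15.425 in, Ī = 0.42869 in⁴.
Hole (subtracted): ⌀0.25, A = 0.049087 in², y = 7.95 in, Ī = 0.00019175 in⁴.
By symmetry the centroid is at mid-height, ȳ = 7.95 in.
Transfer each piece to the horizontal axis through the centroid using Ī + A·d² with d = y − 7.95:
  bottom flange: d = -7.475 in → contributes +318.92 in⁴
  web: d = 0 in → contributes +148.63 in⁴
  top flange: d = 7.475 in → contributes +318.92 in⁴
  hole: d = 0 in → contributes −0.00019175 in⁴
Total I = 786.47 in⁴.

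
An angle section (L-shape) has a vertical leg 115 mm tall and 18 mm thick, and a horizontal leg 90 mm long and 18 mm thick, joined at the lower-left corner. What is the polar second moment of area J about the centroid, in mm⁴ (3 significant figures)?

J ≈ 6.42 × 10⁶ mm⁴

Break the section into simple shapes (no overlaps), measuring from the bottom-left corner of the bounding box.
Vertical leg: 18 × 115, A = 2 070 mm², y = 57.5 mm, Ī = 2 281 313 mm⁴.
Horizontal leg (remainder): 72 × 18, A = 1 296 mm², y = 9 mm, Ī = 34 992 mm⁴.
Centroid: ȳ = ΣA·y / ΣA = 38.826 mm.
Transfer each piece to the centroidal x-axis using Ī + A·d² with d = y − 38.826:
  vertical leg: d = 18.674 mm → contributes +3 003 144 mm⁴
  horizontal leg (remainder): d = -29.826 mm → contributes +1 187 917 mm⁴
Total I = 4 191 060 mm⁴.
For the y-axis: x̄ = 26.326 mm.
Repeating about the centroidal y-axis gives I_y = 2 229 698 mm⁴.
Polar second moment: J = I_x + I_y = 6 420 758 mm⁴.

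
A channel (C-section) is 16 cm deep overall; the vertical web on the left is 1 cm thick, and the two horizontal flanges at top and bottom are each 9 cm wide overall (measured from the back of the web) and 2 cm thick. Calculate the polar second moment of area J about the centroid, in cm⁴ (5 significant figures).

Decompose the section into non-overlapping parts with the origin at the bottom-left of its bounding rectangle.
Web: 1 × 16, A = 16 cm², y = 8 cm, Ī = 341.3333 cm⁴.
Top flange (beyond web): 8 × 2, A = 16 cm², y = 15 cm, Ī = 5.333333 cm⁴.
Bottom flange (beyond web): 8 × 2, A = 16 cm², y = 1 cm, Ī = 5.333333 cm⁴.
By symmetry the centroid is at mid-height, ȳ = 8 cm.
Transfer each piece to the centroidal x-axis using Ī + A·d² with d = y − 8:
  web: d = 0 cm → contributes +341.3333 cm⁴
  top flange (beyond web): d = 7 cm → contributes +789.3333 cm⁴
  bottom flange (beyond web): d = -7 cm → contributes +789.3333 cm⁴
Total I = 1 920 cm⁴.
For the y-axis: x̄ = 3.5 cm.
Repeating about the centroidal y-axis gives I_y = 388 cm⁴.
Polar second moment: J = I_x + I_y = 2 308 cm⁴.

J ≈ 2308.0 cm⁴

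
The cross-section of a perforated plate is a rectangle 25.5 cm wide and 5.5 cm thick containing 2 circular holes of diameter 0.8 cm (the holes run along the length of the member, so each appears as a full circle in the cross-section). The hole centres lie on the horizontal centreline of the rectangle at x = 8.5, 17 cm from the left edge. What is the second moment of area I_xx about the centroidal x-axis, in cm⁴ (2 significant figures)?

Split into non-overlapping primitives; take the origin at the lower-left of the bounding box.
Plate: 25.5 × 5.5, A = 140.3 cm², y = 2.75 cm, Ī = 353.5 cm⁴.
Hole 1 (subtracted): ⌀0.8, A = 0.5027 cm², y = 2.75 cm, Ī = 0.02011 cm⁴.
Hole 2 (subtracted): ⌀0.8, A = 0.5027 cm², y = 2.75 cm, Ī = 0.02011 cm⁴.
By symmetry the centroid is at mid-height, ȳ = 2.75 cm.
All pieces are centred on the centroidal x-axis, so I = ΣĪ (holes subtracted) = 353.5 cm⁴.

I_xx ≈ 350 cm⁴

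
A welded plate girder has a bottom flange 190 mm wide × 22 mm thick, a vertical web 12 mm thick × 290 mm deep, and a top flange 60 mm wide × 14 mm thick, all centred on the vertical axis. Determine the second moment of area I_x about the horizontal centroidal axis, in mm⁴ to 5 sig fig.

I_x ≈ 1.1335 × 10⁸ mm⁴

Break the section into simple shapes (no overlaps), measuring from the bottom-left corner of the bounding box.
Bottom plate: 190 × 22, A = 4 180 mm², y = 11 mm, Ī = 168593.3 mm⁴.
Web plate: 12 × 290, A = 3 480 mm², y = 167 mm, Ī = 24 389 000 mm⁴.
Top plate: 60 × 14, A = 840 mm², y = 319 mm, Ī = 13 720 mm⁴.
Centroid: ȳ = ΣA·y / ΣA = 105.3059 mm.
Transfer each piece to the horizontal centroidal axis using Ī + A·d² with d = y − 105.3059:
  bottom plate: d = -94.30588 mm → contributes +37 343 839 mm⁴
  web plate: d = 61.69412 mm → contributes +37 634 451 mm⁴
  top plate: d = 213.6941 mm → contributes +38 372 468 mm⁴
Total I = 113 350 758 mm⁴.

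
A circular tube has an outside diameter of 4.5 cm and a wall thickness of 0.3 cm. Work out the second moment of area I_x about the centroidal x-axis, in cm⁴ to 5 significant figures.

I_x ≈ 8.7728 cm⁴

Break the section into simple shapes (no overlaps), measuring from the bottom-left corner of the bounding box.
Outer circle: ⌀4.5, A = 15.90431 cm², y = 2.25 cm, Ī = 20.1289 cm⁴.
Bore (subtracted): ⌀3.9, A = 11.94591 cm², y = 2.25 cm, Ī = 11.35608 cm⁴.
By symmetry the centroid is at mid-height, ȳ = 2.25 cm.
All pieces are centred on the centroidal x-axis, so I = ΣĪ (holes subtracted) = 8.772819 cm⁴.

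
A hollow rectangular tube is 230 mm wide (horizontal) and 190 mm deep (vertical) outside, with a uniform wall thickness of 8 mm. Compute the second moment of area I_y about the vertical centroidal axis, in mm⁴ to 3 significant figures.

Decompose the section into non-overlapping parts with the origin at the bottom-left of its bounding rectangle.
Outer rectangle: 230 × 190, A = 43 700 mm², x = 115 mm, Ī = 192 644 167 mm⁴.
Inner void (subtracted): 214 × 174, A = 37 236 mm², x = 115 mm, Ī = 142 104 988 mm⁴.
By symmetry the centroid is at mid-width, x̄ = 115 mm.
All pieces are centred on the vertical centroidal axis, so I = ΣĪ (holes subtracted) = 50 539 179 mm⁴.

I_y ≈ 5.05 × 10⁷ mm⁴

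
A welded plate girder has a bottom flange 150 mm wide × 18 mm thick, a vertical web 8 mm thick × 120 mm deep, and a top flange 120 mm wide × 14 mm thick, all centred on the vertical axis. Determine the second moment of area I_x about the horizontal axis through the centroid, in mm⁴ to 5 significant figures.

I_x ≈ 2.0630 × 10⁷ mm⁴

Break the section into simple shapes (no overlaps), measuring from the bottom-left corner of the bounding box.
Bottom plate: 150 × 18, A = 2 700 mm², y = 9 mm, Ī = 72 900 mm⁴.
Web plate: 8 × 120, A = 960 mm², y = 78 mm, Ī = 1 152 000 mm⁴.
Top plate: 120 × 14, A = 1 680 mm², y = 145 mm, Ī = 27 440 mm⁴.
Centroid: ȳ = ΣA·y / ΣA = 64.19101 mm.
Transfer each piece to the horizontal axis through the centroid using Ī + A·d² with d = y − 64.19101:
  bottom plate: d = -55.19101 mm → contributes +8 297 229 mm⁴
  web plate: d = 13.80899 mm → contributes +1 335 061 mm⁴
  top plate: d = 80.80899 mm → contributes +10 997 996 mm⁴
Total I = 20 630 285 mm⁴.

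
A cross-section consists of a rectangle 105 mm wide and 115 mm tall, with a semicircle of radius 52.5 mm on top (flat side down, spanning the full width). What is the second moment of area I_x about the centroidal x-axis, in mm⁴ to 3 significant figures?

I_x ≈ 3.44 × 10⁷ mm⁴

Split into non-overlapping primitives; take the origin at the lower-left of the bounding box.
Rectangular body: 105 × 115, A = 12 075 mm², y = 57.5 mm, Ī = 13 307 656 mm⁴.
Semicircular cap: semicircle r = 52.5, A = 4329.5 mm², y = 137.28 mm, Ī = 833 814 mm⁴.
Centroid: ȳ = ΣA·y / ΣA = 78.556 mm.
Transfer each piece to the centroidal x-axis using Ī + A·d² with d = y − 78.556:
  rectangular body: d = -21.056 mm → contributes +18 661 235 mm⁴
  semicircular cap: d = 58.726 mm → contributes +15 764 951 mm⁴
Total I = 34 426 186 mm⁴.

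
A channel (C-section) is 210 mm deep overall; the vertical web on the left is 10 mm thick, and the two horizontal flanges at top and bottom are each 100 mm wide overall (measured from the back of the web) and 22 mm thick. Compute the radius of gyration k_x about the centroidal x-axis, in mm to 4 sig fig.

k_x ≈ 84.11 mm

Split into non-overlapping primitives; take the origin at the lower-left of the bounding box.
Web: 10 × 210, A = 2 100 mm², y = 105 mm, Ī = 7 717 500 mm⁴.
Top flange (beyond web): 90 × 22, A = 1 980 mm², y = 199 mm, Ī = 79 860 mm⁴.
Bottom flange (beyond web): 90 × 22, A = 1 980 mm², y = 11 mm, Ī = 79 860 mm⁴.
By symmetry the centroid is at mid-height, ȳ = 105 mm.
Transfer each piece to the centroidal x-axis using Ī + A·d² with d = y − 105:
  web: d = 0 mm → contributes +7 717 500 mm⁴
  top flange (beyond web): d = 94 mm → contributes +17 575 140 mm⁴
  bottom flange (beyond web): d = -94 mm → contributes +17 575 140 mm⁴
Total I = 42 867 780 mm⁴.
Radius of gyration: k = √(I/A) = √(42 867 780 / 6 060) = 84.1064 mm.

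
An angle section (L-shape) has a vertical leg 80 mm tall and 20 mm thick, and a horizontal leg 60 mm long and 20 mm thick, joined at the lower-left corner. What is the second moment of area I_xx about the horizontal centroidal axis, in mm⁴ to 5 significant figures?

I_xx ≈ 1.3600 × 10⁶ mm⁴

Decompose the section into non-overlapping parts with the origin at the bottom-left of its bounding rectangle.
Vertical leg: 20 × 80, A = 1 600 mm², y = 40 mm, Ī = 853333.3 mm⁴.
Horizontal leg (remainder): 40 × 20, A = 800 mm², y = 10 mm, Ī = 26666.67 mm⁴.
Centroid: ȳ = ΣA·y / ΣA = 30 mm.
Transfer each piece to the horizontal centroidal axis using Ī + A·d² with d = y − 30:
  vertical leg: d = 10 mm → contributes +1 013 333 mm⁴
  horizontal leg (remainder): d = -20 mm → contributes +346666.7 mm⁴
Total I = 1 360 000 mm⁴.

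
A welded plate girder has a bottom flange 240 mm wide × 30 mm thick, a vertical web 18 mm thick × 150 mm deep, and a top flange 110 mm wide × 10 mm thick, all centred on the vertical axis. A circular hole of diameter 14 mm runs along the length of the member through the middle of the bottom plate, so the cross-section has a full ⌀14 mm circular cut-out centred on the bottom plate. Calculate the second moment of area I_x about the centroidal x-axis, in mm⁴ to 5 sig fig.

Decompose the section into non-overlapping parts with the origin at the bottom-left of its bounding rectangle.
Bottom plate: 240 × 30, A = 7 200 mm², y = 15 mm, Ī = 540 000 mm⁴.
Web plate: 18 × 150, A = 2 700 mm², y = 105 mm, Ī = 5 062 500 mm⁴.
Top plate: 110 × 10, A = 1 100 mm², y = 185 mm, Ī = 9166.667 mm⁴.
Hole (subtracted): ⌀14, A = 153.938 mm², y = 15 mm, Ī = 1885.741 mm⁴.
Centroid: ȳ = ΣA·y / ΣA = 54.64573 mm.
Transfer each piece to the centroidal x-axis using Ī + A·d² with d = y − 54.64573:
  bottom plate: d = -39.64573 mm → contributes +11 856 842 mm⁴
  web plate: d = 50.35427 mm → contributes +11 908 493 mm⁴
  top plate: d = 130.3543 mm → contributes +18 700 627 mm⁴
  hole: d = -39.64573 mm → contributes −243 843 mm⁴
Total I = 42 222 119 mm⁴.

I_x ≈ 4.2222 × 10⁷ mm⁴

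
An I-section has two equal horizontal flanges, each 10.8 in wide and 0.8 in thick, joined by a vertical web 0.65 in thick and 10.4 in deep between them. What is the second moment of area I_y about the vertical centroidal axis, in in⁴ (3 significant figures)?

Decompose the section into non-overlapping parts with the origin at the bottom-left of its bounding rectangle.
Bottom flange: 10.8 × 0.8, A = 8.64 in², x = 5.4 in, Ī = 83.981 in⁴.
Web: 0.65 × 10.4, A = 6.76 in², x = 5.4 in, Ī = 0.23801 in⁴.
Top flange: 10.8 × 0.8, A = 8.64 in², x = 5.4 in, Ī = 83.981 in⁴.
By symmetry the centroid is at mid-width, x̄ = 5.4 in.
All pieces are centred on the vertical centroidal axis, so I = ΣĪ = 168.2 in⁴.

I_y ≈ 168 in⁴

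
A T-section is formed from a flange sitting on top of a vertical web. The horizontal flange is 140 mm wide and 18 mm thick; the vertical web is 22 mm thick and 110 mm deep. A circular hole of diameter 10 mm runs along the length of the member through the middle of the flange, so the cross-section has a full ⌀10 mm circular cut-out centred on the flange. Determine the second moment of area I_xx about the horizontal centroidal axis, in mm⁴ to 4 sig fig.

Break the section into simple shapes (no overlaps), measuring from the bottom-left corner of the bounding box.
Flange: 140 × 18, A = 2 520 mm², y = 119 mm, Ī = 68 040 mm⁴.
Web: 22 × 110, A = 2 420 mm², y = 55 mm, Ī = 2 440 167 mm⁴.
Hole (subtracted): ⌀10, A = 78.5398 mm², y = 119 mm, Ī = 490.874 mm⁴.
Centroid: ȳ = ΣA·y / ΣA = 87.1413 mm.
Transfer each piece to the horizontal centroidal axis using Ī + A·d² with d = y − 87.1413:
  flange: d = 31.8587 mm → contributes +2 625 788 mm⁴
  web: d = -32.1413 mm → contributes +4 940 173 mm⁴
  hole: d = 31.8587 mm → contributes −80207.2 mm⁴
Total I = 7 485 754 mm⁴.

I_xx ≈ 7.486 × 10⁶ mm⁴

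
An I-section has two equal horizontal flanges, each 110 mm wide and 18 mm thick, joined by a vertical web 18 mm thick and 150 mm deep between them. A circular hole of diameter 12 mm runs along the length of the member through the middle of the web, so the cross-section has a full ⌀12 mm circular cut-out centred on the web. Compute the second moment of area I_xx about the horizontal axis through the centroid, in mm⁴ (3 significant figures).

I_xx ≈ 3.31 × 10⁷ mm⁴

Decompose the section into non-overlapping parts with the origin at the bottom-left of its bounding rectangle.
Bottom flange: 110 × 18, A = 1 980 mm², y = 9 mm, Ī = 53 460 mm⁴.
Web: 18 × 150, A = 2 700 mm², y = 93 mm, Ī = 5 062 500 mm⁴.
Top flange: 110 × 18, A = 1 980 mm², y = 177 mm, Ī = 53 460 mm⁴.
Hole (subtracted): ⌀12, A = 113.1 mm², y = 93 mm, Ī = 1017.9 mm⁴.
By symmetry the centroid is at mid-height, ȳ = 93 mm.
Transfer each piece to the horizontal axis through the centroid using Ī + A·d² with d = y − 93:
  bottom flange: d = -84 mm → contributes +14 024 340 mm⁴
  web: d = 0 mm → contributes +5 062 500 mm⁴
  top flange: d = 84 mm → contributes +14 024 340 mm⁴
  hole: d = 0 mm → contributes −1017.9 mm⁴
Total I = 33 110 162 mm⁴.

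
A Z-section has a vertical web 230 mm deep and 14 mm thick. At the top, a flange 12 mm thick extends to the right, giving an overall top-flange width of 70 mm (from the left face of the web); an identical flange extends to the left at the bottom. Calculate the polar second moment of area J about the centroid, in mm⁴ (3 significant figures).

Break the section into simple shapes (no overlaps), measuring from the bottom-left corner of the bounding box.
Web: 14 × 230, A = 3 220 mm², y = 115 mm, Ī = 14 194 833 mm⁴.
Top flange (beyond web): 56 × 12, A = 672 mm², y = 224 mm, Ī = 8 064 mm⁴.
Bottom flange (beyond web): 56 × 12, A = 672 mm², y = 6 mm, Ī = 8 064 mm⁴.
Centroid: ȳ = ΣA·y / ΣA = 115 mm.
Transfer each piece to the centroidal x-axis using Ī + A·d² with d = y − 115:
  web: d = 0 mm → contributes +14 194 833 mm⁴
  top flange (beyond web): d = 109 mm → contributes +7 992 096 mm⁴
  bottom flange (beyond web): d = -109 mm → contributes +7 992 096 mm⁴
Total I = 30 179 025 mm⁴.
For the y-axis: x̄ = 63 mm.
Repeating about the centroidal y-axis gives I_y = 2 050 225 mm⁴.
Polar second moment: J = I_x + I_y = 32 229 251 mm⁴.

J ≈ 3.22 × 10⁷ mm⁴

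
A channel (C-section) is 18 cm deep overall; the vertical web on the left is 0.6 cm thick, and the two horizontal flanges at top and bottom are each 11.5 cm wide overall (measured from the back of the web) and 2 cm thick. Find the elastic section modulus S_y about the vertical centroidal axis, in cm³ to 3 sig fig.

S_y ≈ 109 cm³

Decompose the section into non-overlapping parts with the origin at the bottom-left of its bounding rectangle.
Web: 0.6 × 18, A = 10.8 cm², x = 0.3 cm, Ī = 0.324 cm⁴.
Top flange (beyond web): 10.9 × 2, A = 21.8 cm², x = 6.05 cm, Ī = 215.84 cm⁴.
Bottom flange (beyond web): 10.9 × 2, A = 21.8 cm², x = 6.05 cm, Ī = 215.84 cm⁴.
Centroid: x̄ = ΣA·x / ΣA = 4.9085 cm.
Transfer each piece to the vertical centroidal axis using Ī + A·d² with d = x − 4.9085:
  web: d = -4.6085 cm → contributes +229.69 cm⁴
  top flange (beyond web): d = 1.1415 cm → contributes +244.25 cm⁴
  bottom flange (beyond web): d = 1.1415 cm → contributes +244.25 cm⁴
Total I = 718.19 cm⁴.
Extreme fibre distance c = 6.5915 cm; S = I/c = 108.96 cm³.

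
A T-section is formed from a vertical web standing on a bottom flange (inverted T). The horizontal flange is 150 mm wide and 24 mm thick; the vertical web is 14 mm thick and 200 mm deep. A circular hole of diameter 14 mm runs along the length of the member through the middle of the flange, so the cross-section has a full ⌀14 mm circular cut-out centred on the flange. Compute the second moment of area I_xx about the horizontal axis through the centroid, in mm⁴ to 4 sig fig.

I_xx ≈ 2.888 × 10⁷ mm⁴

Decompose the section into non-overlapping parts with the origin at the bottom-left of its bounding rectangle.
Flange: 150 × 24, A = 3 600 mm², y = 12 mm, Ī = 172 800 mm⁴.
Web: 14 × 200, A = 2 800 mm², y = 124 mm, Ī = 9 333 333 mm⁴.
Hole (subtracted): ⌀14, A = 153.938 mm², y = 12 mm, Ī = 1885.74 mm⁴.
Centroid: ȳ = ΣA·y / ΣA = 62.2076 mm.
Transfer each piece to the horizontal axis through the centroid using Ī + A·d² with d = y − 62.2076:
  flange: d = -50.2076 mm → contributes +9 247 704 mm⁴
  web: d = 61.7924 mm → contributes +20 024 563 mm⁴
  hole: d = -50.2076 mm → contributes −389 934 mm⁴
Total I = 28 882 333 mm⁴.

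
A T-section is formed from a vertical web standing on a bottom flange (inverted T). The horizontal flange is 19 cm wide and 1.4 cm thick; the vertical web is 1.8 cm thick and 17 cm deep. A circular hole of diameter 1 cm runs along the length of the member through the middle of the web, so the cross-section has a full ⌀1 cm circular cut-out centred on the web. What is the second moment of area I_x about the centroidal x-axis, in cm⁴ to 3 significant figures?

Break the section into simple shapes (no overlaps), measuring from the bottom-left corner of the bounding box.
Flange: 19 × 1.4, A = 26.6 cm², y = 0.7 cm, Ī = 4.3447 cm⁴.
Web: 1.8 × 17, A = 30.6 cm², y = 9.9 cm, Ī = 736.95 cm⁴.
Hole (subtracted): ⌀1, A = 0.7854 cm², y = 9.9 cm, Ī = 0.049087 cm⁴.
Centroid: ȳ = ΣA·y / ΣA = 5.5621 cm.
Transfer each piece to the centroidal x-axis using Ī + A·d² with d = y − 5.5621:
  flange: d = -4.8621 cm → contributes +633.17 cm⁴
  web: d = 4.3379 cm → contributes +1312.8 cm⁴
  hole: d = 4.3379 cm → contributes −14.828 cm⁴
Total I = 1931.1 cm⁴.

I_x ≈ 1930 cm⁴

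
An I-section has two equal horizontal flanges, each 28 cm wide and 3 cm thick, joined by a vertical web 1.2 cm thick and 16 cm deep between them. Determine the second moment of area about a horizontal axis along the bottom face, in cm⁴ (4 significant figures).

I_base ≈ 3.835 × 10⁴ cm⁴

Split into non-overlapping primitives; take the origin at the lower-left of the bounding box.
Bottom flange: 28 × 3, A = 84 cm², y = 1.5 cm, Ī = 63 cm⁴.
Web: 1.2 × 16, A = 19.2 cm², y = 11 cm, Ī = 409.6 cm⁴.
Top flange: 28 × 3, A = 84 cm², y = 20.5 cm, Ī = 63 cm⁴.
Transfer each piece to the bottom edge using Ī + A·d² with d = y − 0:
  bottom flange: d = 1.5 cm → contributes +252 cm⁴
  web: d = 11 cm → contributes +2732.8 cm⁴
  top flange: d = 20.5 cm → contributes +35 364 cm⁴
Total I = 38348.8 cm⁴.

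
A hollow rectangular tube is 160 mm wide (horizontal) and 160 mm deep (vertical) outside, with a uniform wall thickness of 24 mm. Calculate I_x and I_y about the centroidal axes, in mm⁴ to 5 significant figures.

Treat the section as a set of non-overlapping primitives; coordinates are from the bounding-box lower-left.
Outer rectangle: 160 × 160, A = 25 600 mm², y = 80 mm, Ī = 54 613 333 mm⁴.
Inner void (subtracted): 112 × 112, A = 12 544 mm², y = 80 mm, Ī = 13 112 661 mm⁴.
By symmetry the centroid is at mid-height, ȳ = 80 mm.
All pieces are centred on the centroidal x-axis, so I = ΣĪ (holes subtracted) = 41 500 672 mm⁴.
Repeating about the centroidal y-axis gives I_y = 41 500 672 mm⁴.

I_x ≈ 4.1501 × 10⁷ mm⁴, I_y ≈ 4.1501 × 10⁷ mm⁴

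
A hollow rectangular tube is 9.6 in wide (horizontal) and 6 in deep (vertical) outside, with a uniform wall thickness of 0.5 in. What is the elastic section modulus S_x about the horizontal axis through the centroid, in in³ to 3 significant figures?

Split into non-overlapping primitives; take the origin at the lower-left of the bounding box.
Outer rectangle: 9.6 × 6, A = 57.6 in², y = 3 in, Ī = 172.8 in⁴.
Inner void (subtracted): 8.6 × 5, A = 43 in², y = 3 in, Ī = 89.583 in⁴.
By symmetry the centroid is at mid-height, ȳ = 3 in.
All pieces are centred on the horizontal axis through the centroid, so I = ΣĪ (holes subtracted) = 83.217 in⁴.
Extreme fibre distance c = 3 in; S = I/c = 27.739 in³.

S_x ≈ 27.7 in³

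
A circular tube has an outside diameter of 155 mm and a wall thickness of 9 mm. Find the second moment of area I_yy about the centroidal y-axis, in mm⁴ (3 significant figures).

Treat the section as a set of non-overlapping primitives; coordinates are from the bounding-box lower-left.
Outer circle: ⌀155, A = 18 869 mm², x = 77.5 mm, Ī = 28 333 269 mm⁴.
Bore (subtracted): ⌀137, A = 14 741 mm², x = 77.5 mm, Ī = 17 292 276 mm⁴.
By symmetry the centroid is at mid-width, x̄ = 77.5 mm.
All pieces are centred on the centroidal y-axis, so I = ΣĪ (holes subtracted) = 11 040 993 mm⁴.

I_yy ≈ 1.10 × 10⁷ mm⁴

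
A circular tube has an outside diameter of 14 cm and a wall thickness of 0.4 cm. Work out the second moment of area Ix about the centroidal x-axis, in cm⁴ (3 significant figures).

Ix ≈ 395 cm⁴

Split into non-overlapping primitives; take the origin at the lower-left of the bounding box.
Outer circle: ⌀14, A = 153.94 cm², y = 7 cm, Ī = 1885.7 cm⁴.
Bore (subtracted): ⌀13.2, A = 136.85 cm², y = 7 cm, Ī = 1490.3 cm⁴.
By symmetry the centroid is at mid-height, ȳ = 7 cm.
All pieces are centred on the centroidal x-axis, so I = ΣĪ (holes subtracted) = 395.47 cm⁴.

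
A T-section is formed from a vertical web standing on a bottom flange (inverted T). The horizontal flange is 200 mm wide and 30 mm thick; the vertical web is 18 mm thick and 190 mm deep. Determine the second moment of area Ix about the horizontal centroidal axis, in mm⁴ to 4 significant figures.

Treat the section as a set of non-overlapping primitives; coordinates are from the bounding-box lower-left.
Flange: 200 × 30, A = 6 000 mm², y = 15 mm, Ī = 450 000 mm⁴.
Web: 18 × 190, A = 3 420 mm², y = 125 mm, Ī = 10 288 500 mm⁴.
Centroid: ȳ = ΣA·y / ΣA = 54.9363 mm.
Transfer each piece to the horizontal centroidal axis using Ī + A·d² with d = y − 54.9363:
  flange: d = -39.9363 mm → contributes +10 019 451 mm⁴
  web: d = 70.0637 mm → contributes +27 077 011 mm⁴
Total I = 37 096 462 mm⁴.

Ix ≈ 3.710 × 10⁷ mm⁴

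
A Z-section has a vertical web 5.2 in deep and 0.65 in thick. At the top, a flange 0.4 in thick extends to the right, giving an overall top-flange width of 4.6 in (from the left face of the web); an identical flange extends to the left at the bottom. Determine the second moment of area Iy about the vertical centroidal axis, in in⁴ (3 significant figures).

Split into non-overlapping primitives; take the origin at the lower-left of the bounding box.
Web: 0.65 × 5.2, A = 3.38 in², x = 4.275 in, Ī = 0.119 in⁴.
Top flange (beyond web): 3.95 × 0.4, A = 1.58 in², x = 6.575 in, Ī = 2.0543 in⁴.
Bottom flange (beyond web): 3.95 × 0.4, A = 1.58 in², x = 1.975 in, Ī = 2.0543 in⁴.
Centroid: x̄ = ΣA·x / ΣA = 4.275 in.
Transfer each piece to the vertical centroidal axis using Ī + A·d² with d = x − 4.275:
  web: d = 0 in → contributes +0.119 in⁴
  top flange (beyond web): d = 2.3 in → contributes +10.413 in⁴
  bottom flange (beyond web): d = -2.3 in → contributes +10.413 in⁴
Total I = 20.944 in⁴.

Iy ≈ 20.9 in⁴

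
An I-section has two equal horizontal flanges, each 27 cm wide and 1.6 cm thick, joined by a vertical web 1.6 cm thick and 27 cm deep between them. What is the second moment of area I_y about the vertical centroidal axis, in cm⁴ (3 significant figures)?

Break the section into simple shapes (no overlaps), measuring from the bottom-left corner of the bounding box.
Bottom flange: 27 × 1.6, A = 43.2 cm², x = 13.5 cm, Ī = 2624.4 cm⁴.
Web: 1.6 × 27, A = 43.2 cm², x = 13.5 cm, Ī = 9.216 cm⁴.
Top flange: 27 × 1.6, A = 43.2 cm², x = 13.5 cm, Ī = 2624.4 cm⁴.
By symmetry the centroid is at mid-width, x̄ = 13.5 cm.
All pieces are centred on the vertical centroidal axis, so I = ΣĪ = 5 258 cm⁴.

I_y ≈ 5260 cm⁴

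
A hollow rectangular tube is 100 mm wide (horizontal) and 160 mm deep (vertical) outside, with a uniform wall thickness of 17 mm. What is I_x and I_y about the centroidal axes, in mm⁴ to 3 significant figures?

I_x ≈ 2.31 × 10⁷ mm⁴, I_y ≈ 1.03 × 10⁷ mm⁴

Treat the section as a set of non-overlapping primitives; coordinates are from the bounding-box lower-left.
Outer rectangle: 100 × 160, A = 16 000 mm², y = 80 mm, Ī = 34 133 333 mm⁴.
Inner void (subtracted): 66 × 126, A = 8 316 mm², y = 80 mm, Ī = 11 002 068 mm⁴.
By symmetry the centroid is at mid-height, ȳ = 80 mm.
All pieces are centred on the centroidal x-axis, so I = ΣĪ (holes subtracted) = 23 131 265 mm⁴.
Repeating about the centroidal y-axis gives I_y = 10 314 625 mm⁴.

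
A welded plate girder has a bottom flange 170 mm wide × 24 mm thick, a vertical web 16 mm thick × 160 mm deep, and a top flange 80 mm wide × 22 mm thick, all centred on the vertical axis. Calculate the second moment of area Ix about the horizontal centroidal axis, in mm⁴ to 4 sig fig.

Split into non-overlapping primitives; take the origin at the lower-left of the bounding box.
Bottom plate: 170 × 24, A = 4 080 mm², y = 12 mm, Ī = 195 840 mm⁴.
Web plate: 16 × 160, A = 2 560 mm², y = 104 mm, Ī = 5 461 333 mm⁴.
Top plate: 80 × 22, A = 1 760 mm², y = 195 mm, Ī = 70986.7 mm⁴.
Centroid: ȳ = ΣA·y / ΣA = 78.381 mm.
Transfer each piece to the horizontal centroidal axis using Ī + A·d² with d = y − 78.381:
  bottom plate: d = -66.381 mm → contributes +18 174 078 mm⁴
  web plate: d = 25.619 mm → contributes +7 141 552 mm⁴
  top plate: d = 116.619 mm → contributes +24 006 991 mm⁴
Total I = 49 322 621 mm⁴.

Ix ≈ 4.932 × 10⁷ mm⁴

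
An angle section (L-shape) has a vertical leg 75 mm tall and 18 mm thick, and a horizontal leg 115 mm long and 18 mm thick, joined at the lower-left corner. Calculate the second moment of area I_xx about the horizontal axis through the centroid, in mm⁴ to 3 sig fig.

I_xx ≈ 1.30 × 10⁶ mm⁴

Decompose the section into non-overlapping parts with the origin at the bottom-left of its bounding rectangle.
Vertical leg: 18 × 75, A = 1 350 mm², y = 37.5 mm, Ī = 632 813 mm⁴.
Horizontal leg (remainder): 97 × 18, A = 1 746 mm², y = 9 mm, Ī = 47 142 mm⁴.
Centroid: ȳ = ΣA·y / ΣA = 21.427 mm.
Transfer each piece to the horizontal axis through the centroid using Ī + A·d² with d = y − 21.427:
  vertical leg: d = 16.073 mm → contributes +981 559 mm⁴
  horizontal leg (remainder): d = -12.427 mm → contributes +316 791 mm⁴
Total I = 1 298 351 mm⁴.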